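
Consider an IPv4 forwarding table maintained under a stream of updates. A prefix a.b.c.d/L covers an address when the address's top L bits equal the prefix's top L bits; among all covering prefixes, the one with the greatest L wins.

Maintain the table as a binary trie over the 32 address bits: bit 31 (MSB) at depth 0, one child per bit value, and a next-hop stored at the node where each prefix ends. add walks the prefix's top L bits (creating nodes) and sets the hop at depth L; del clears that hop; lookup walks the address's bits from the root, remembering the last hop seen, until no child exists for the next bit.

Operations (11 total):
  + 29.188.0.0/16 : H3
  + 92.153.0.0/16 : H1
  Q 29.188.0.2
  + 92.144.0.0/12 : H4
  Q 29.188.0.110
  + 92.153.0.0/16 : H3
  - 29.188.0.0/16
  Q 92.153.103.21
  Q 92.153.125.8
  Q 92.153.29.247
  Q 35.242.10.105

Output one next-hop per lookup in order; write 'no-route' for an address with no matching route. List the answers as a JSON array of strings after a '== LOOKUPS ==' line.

Process each operation:
  + 29.188.0.0/16 (H3) depth=16
  + 92.153.0.0/16 (H1) depth=16
  lookup 29.188.0.2: bits 0001110110111100 walk d0:-→d1:-→d2:-→d3:-→d4:-→d5:-→d6:-→d7:-→d8:-→d9:-→d10:-→d11:-→d12:-→d13:-→d14:-→d15:-→d16:H3 -> H3
  + 92.144.0.0/12 (H4) depth=12
  lookup 29.188.0.110: bits 0001110110111100 walk d0:-→d1:-→d2:-→d3:-→d4:-→d5:-→d6:-→d7:-→d8:-→d9:-→d10:-→d11:-→d12:-→d13:-→d14:-→d15:-→d16:H3 -> H3
  + 92.153.0.0/16 (H3) depth=16
  del 29.188.0.0/16 (clear depth 16)
  lookup 92.153.103.21: bits 0101110010011001 walk d0:-→d1:-→d2:-→d3:-→d4:-→d5:-→d6:-→d7:-→d8:-→d9:-→d10:-→d11:-→d12:H4→d13:-→d14:-→d15:-→d16:H3 -> H3
  lookup 92.153.125.8: bits 0101110010011001 walk d0:-→d1:-→d2:-→d3:-→d4:-→d5:-→d6:-→d7:-→d8:-→d9:-→d10:-→d11:-→d12:H4→d13:-→d14:-→d15:-→d16:H3 -> H3
  lookup 92.153.29.247: bits 0101110010011001 walk d0:-→d1:-→d2:-→d3:-→d4:-→d5:-→d6:-→d7:-→d8:-→d9:-→d10:-→d11:-→d12:H4→d13:-→d14:-→d15:-→d16:H3 -> H3
  lookup 35.242.10.105: bits 00 walk d0:-→d1:-→d2:- -> no-route

== LOOKUPS ==
["H3","H3","H3","H3","H3","no-route"]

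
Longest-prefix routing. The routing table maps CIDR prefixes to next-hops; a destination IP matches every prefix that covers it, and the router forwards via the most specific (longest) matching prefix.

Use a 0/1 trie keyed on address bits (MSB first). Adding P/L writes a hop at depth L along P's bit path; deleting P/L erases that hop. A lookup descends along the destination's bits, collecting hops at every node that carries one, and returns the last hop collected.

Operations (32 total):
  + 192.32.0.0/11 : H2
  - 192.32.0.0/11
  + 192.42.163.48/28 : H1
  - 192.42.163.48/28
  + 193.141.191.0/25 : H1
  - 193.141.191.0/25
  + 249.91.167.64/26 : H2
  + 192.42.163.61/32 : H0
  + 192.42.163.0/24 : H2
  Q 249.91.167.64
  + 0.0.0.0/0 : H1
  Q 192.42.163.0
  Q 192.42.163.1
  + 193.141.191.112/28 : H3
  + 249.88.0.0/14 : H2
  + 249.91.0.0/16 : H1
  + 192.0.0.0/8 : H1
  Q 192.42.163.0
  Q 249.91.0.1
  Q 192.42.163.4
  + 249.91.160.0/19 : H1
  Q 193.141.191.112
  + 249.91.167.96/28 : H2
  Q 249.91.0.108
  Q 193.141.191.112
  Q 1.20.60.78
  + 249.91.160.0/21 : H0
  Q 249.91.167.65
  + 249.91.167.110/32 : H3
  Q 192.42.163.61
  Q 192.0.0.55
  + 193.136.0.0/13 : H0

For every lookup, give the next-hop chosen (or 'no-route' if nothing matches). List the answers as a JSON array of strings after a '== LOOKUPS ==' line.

Apply in order:
  add 192.32.0.0/11 -> H2 at depth 11
  - 192.32.0.0/11 clear@11
  add 192.42.163.48/28 -> H1 at depth 28
  - 192.42.163.48/28 clear@28
  add 193.141.191.0/25 -> H1 at depth 25
  - 193.141.191.0/25 clear@25
  add 249.91.167.64/26 -> H2 at depth 26
  add 192.42.163.61/32 -> H0 at depth 32
  add 192.42.163.0/24 -> H2 at depth 24
  lookup 249.91.167.64: bits 11111001010110111010011101 walk d0:-→d1:-→d2:-→d3:-→d4:-→d5:-→d6:-→d7:-→d8:-→d9:-→d10:-→d11:-→d12:-→d13:-→d14:-→d15:-→d16:-→d17:-→d18:-→d19:-→d20:-→d21:-→d22:-→d23:-→d24:-→d25:-→d26:H2 -> H2
  add 0.0.0.0/0 -> H1 at depth 0
  lookup 192.42.163.0: bits 11000000001010101010001100 walk d0:H1→d1:-→d2:-→d3:-→d4:-→d5:-→d6:-→d7:-→d8:-→d9:-→d10:-→d11:-→d12:-→d13:-→d14:-→d15:-→d16:-→d17:-→d18:-→d19:-→d20:-→d21:-→d22:-→d23:-→d24:H2→d25:-→d26:- -> H2
  lookup 192.42.163.1: bits 11000000001010101010001100 walk d0:H1→d1:-→d2:-→d3:-→d4:-→d5:-→d6:-→d7:-→d8:-→d9:-→d10:-→d11:-→d12:-→d13:-→d14:-→d15:-→d16:-→d17:-→d18:-→d19:-→d20:-→d21:-→d22:-→d23:-→d24:H2→d25:-→d26:- -> H2
  add 193.141.191.112/28 -> H3 at depth 28
  add 249.88.0.0/14 -> H2 at depth 14
  add 249.91.0.0/16 -> H1 at depth 16
  add 192.0.0.0/8 -> H1 at depth 8
  lookup 192.42.163.0: bits 11000000001010101010001100 walk d0:H1→d1:-→d2:-→d3:-→d4:-→d5:-→d6:-→d7:-→d8:H1→d9:-→d10:-→d11:-→d12:-→d13:-→d14:-→d15:-→d16:-→d17:-→d18:-→d19:-→d20:-→d21:-→d22:-→d23:-→d24:H2→d25:-→d26:- -> H2
  lookup 249.91.0.1: bits 1111100101011011 walk d0:H1→d1:-→d2:-→d3:-→d4:-→d5:-→d6:-→d7:-→d8:-→d9:-→d10:-→d11:-→d12:-→d13:-→d14:H2→d15:-→d16:H1 -> H1
  lookup 192.42.163.4: bits 11000000001010101010001100 walk d0:H1→d1:-→d2:-→d3:-→d4:-→d5:-→d6:-→d7:-→d8:H1→d9:-→d10:-→d11:-→d12:-→d13:-→d14:-→d15:-→d16:-→d17:-→d18:-→d19:-→d20:-→d21:-→d22:-→d23:-→d24:H2→d25:-→d26:- -> H2
  add 249.91.160.0/19 -> H1 at depth 19
  lookup 193.141.191.112: bits 1100000110001101101111110111 walk d0:H1→d1:-→d2:-→d3:-→d4:-→d5:-→d6:-→d7:-→d8:-→d9:-→d10:-→d11:-→d12:-→d13:-→d14:-→d15:-→d16:-→d17:-→d18:-→d19:-→d20:-→d21:-→d22:-→d23:-→d24:-→d25:-→d26:-→d27:-→d28:H3 -> H3
  add 249.91.167.96/28 -> H2 at depth 28
  lookup 249.91.0.108: bits 1111100101011011 walk d0:H1→d1:-→d2:-→d3:-→d4:-→d5:-→d6:-→d7:-→d8:-→d9:-→d10:-→d11:-→d12:-→d13:-→d14:H2→d15:-→d16:H1 -> H1
  lookup 193.141.191.112: bits 1100000110001101101111110111 walk d0:H1→d1:-→d2:-→d3:-→d4:-→d5:-→d6:-→d7:-→d8:-→d9:-→d10:-→d11:-→d12:-→d13:-→d14:-→d15:-→d16:-→d17:-→d18:-→d19:-→d20:-→d21:-→d22:-→d23:-→d24:-→d25:-→d26:-→d27:-→d28:H3 -> H3
  lookup 1.20.60.78: bits ε walk d0:H1 -> H1
  add 249.91.160.0/21 -> H0 at depth 21
  lookup 249.91.167.65: bits 11111001010110111010011101 walk d0:H1→d1:-→d2:-→d3:-→d4:-→d5:-→d6:-→d7:-→d8:-→d9:-→d10:-→d11:-→d12:-→d13:-→d14:H2→d15:-→d16:H1→d17:-→d18:-→d19:H1→d20:-→d21:H0→d22:-→d23:-→d24:-→d25:-→d26:H2 -> H2
  add 249.91.167.110/32 -> H3 at depth 32
  lookup 192.42.163.61: bits 11000000001010101010001100111101 walk d0:H1→d1:-→d2:-→d3:-→d4:-→d5:-→d6:-→d7:-→d8:H1→d9:-→d10:-→d11:-→d12:-→d13:-→d14:-→d15:-→d16:-→d17:-→d18:-→d19:-→d20:-→d21:-→d22:-→d23:-→d24:H2→d25:-→d26:-→d27:-→d28:-→d29:-→d30:-→d31:-→d32:H0 -> H0
  lookup 192.0.0.55: bits 1100000000 walk d0:H1→d1:-→d2:-→d3:-→d4:-→d5:-→d6:-→d7:-→d8:H1→d9:-→d10:- -> H1
  add 193.136.0.0/13 -> H0 at depth 13

== LOOKUPS ==
["H2","H2","H2","H2","H1","H2","H3","H1","H3","H1","H2","H0","H1"]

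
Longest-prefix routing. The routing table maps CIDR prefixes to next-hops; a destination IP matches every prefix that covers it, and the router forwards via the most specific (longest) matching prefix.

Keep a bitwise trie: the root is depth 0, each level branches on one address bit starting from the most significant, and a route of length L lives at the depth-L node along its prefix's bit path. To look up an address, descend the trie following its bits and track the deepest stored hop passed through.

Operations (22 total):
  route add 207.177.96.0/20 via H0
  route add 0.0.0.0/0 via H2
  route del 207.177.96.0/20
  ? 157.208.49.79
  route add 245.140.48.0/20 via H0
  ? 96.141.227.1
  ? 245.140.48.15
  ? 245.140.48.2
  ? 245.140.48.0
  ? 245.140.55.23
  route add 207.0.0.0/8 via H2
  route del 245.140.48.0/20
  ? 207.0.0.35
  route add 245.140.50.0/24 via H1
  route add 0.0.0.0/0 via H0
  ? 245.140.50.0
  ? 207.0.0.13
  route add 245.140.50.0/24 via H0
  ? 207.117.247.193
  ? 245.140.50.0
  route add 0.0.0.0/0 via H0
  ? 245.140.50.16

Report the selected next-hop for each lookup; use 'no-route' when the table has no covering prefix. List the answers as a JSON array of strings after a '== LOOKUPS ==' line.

Trace:
  + 207.177.96.0/20 (H0) depth=20
  + 0.0.0.0/0 (H2) depth=0
  del 207.177.96.0/20 (clear depth 20)
  Q 157.208.49.79: descend 1 ; hops seen [H2] ; pick H2
  + 245.140.48.0/20 (H0) depth=20
  Q 96.141.227.1: descend ε ; hops seen [H2] ; pick H2
  Q 245.140.48.15: descend 11110101100011000011 ; hops seen [H2,H0] ; pick H0
  Q 245.140.48.2: descend 11110101100011000011 ; hops seen [H2,H0] ; pick H0
  Q 245.140.48.0: descend 11110101100011000011 ; hops seen [H2,H0] ; pick H0
  Q 245.140.55.23: descend 11110101100011000011 ; hops seen [H2,H0] ; pick H0
  + 207.0.0.0/8 (H2) depth=8
  del 245.140.48.0/20 (clear depth 20)
  Q 207.0.0.35: descend 11001111 ; hops seen [H2,H2] ; pick H2
  + 245.140.50.0/24 (H1) depth=24
  + 0.0.0.0/0 (H0) depth=0
  Q 245.140.50.0: descend 111101011000110000110010 ; hops seen [H0,H1] ; pick H1
  Q 207.0.0.13: descend 11001111 ; hops seen [H0,H2] ; pick H2
  + 245.140.50.0/24 (H0) depth=24
  Q 207.117.247.193: descend 11001111 ; hops seen [H0,H2] ; pick H2
  Q 245.140.50.0: descend 111101011000110000110010 ; hops seen [H0,H0] ; pick H0
  + 0.0.0.0/0 (H0) depth=0
  Q 245.140.50.16: descend 111101011000110000110010 ; hops seen [H0,H0] ; pick H0

== LOOKUPS ==
["H2","H2","H0","H0","H0","H0","H2","H1","H2","H2","H0","H0"]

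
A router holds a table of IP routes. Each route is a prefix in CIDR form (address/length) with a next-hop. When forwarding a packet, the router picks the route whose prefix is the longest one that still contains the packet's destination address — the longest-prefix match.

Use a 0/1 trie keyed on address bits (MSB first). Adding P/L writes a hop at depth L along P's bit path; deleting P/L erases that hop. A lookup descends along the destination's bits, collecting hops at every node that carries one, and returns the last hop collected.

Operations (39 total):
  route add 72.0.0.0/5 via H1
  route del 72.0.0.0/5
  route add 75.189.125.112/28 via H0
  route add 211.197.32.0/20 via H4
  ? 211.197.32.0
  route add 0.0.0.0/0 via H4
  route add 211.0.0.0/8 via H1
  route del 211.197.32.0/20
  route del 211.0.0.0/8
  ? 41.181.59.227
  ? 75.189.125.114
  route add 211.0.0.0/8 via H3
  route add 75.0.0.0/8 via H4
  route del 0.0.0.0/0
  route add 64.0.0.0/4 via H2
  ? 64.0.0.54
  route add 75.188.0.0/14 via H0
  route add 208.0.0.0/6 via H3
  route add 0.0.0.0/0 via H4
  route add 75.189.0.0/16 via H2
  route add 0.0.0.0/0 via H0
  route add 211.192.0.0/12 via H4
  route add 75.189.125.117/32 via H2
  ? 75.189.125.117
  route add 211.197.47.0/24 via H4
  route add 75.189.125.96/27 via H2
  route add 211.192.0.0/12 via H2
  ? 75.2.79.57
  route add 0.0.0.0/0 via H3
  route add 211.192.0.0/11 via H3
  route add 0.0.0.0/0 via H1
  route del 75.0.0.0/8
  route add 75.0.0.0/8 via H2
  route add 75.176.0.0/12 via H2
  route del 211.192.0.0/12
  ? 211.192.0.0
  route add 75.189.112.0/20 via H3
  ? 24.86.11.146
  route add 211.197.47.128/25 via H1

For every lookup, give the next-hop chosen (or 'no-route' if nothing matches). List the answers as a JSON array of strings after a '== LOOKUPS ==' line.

Apply in order:
  add 72.0.0.0/5 -> H1 at depth 5
  del 72.0.0.0/5 (clear depth 5)
  add 75.189.125.112/28 -> H0 at depth 28
  add 211.197.32.0/20 -> H4 at depth 20
  ? 211.197.32.0  path d0:-→d1:-→d2:-→d3:-→d4:-→d5:-→d6:-→d7:-→d8:-→d9:-→d10:-→d11:-→d12:-→d13:-→d14:-→d15:-→d16:-→d17:-→d18:-→d19:-→d20:H4  best=H4
  add 0.0.0.0/0 -> H4 at depth 0
  add 211.0.0.0/8 -> H1 at depth 8
  del 211.197.32.0/20 (clear depth 20)
  del 211.0.0.0/8 (clear depth 8)
  ? 41.181.59.227  path d0:H4→d1:-  best=H4
  ? 75.189.125.114  path d0:H4→d1:-→d2:-→d3:-→d4:-→d5:-→d6:-→d7:-→d8:-→d9:-→d10:-→d11:-→d12:-→d13:-→d14:-→d15:-→d16:-→d17:-→d18:-→d19:-→d20:-→d21:-→d22:-→d23:-→d24:-→d25:-→d26:-→d27:-→d28:H0  best=H0
  add 211.0.0.0/8 -> H3 at depth 8
  add 75.0.0.0/8 -> H4 at depth 8
  del 0.0.0.0/0 (clear depth 0)
  add 64.0.0.0/4 -> H2 at depth 4
  ? 64.0.0.54  path d0:-→d1:-→d2:-→d3:-→d4:H2  best=H2
  add 75.188.0.0/14 -> H0 at depth 14
  add 208.0.0.0/6 -> H3 at depth 6
  add 0.0.0.0/0 -> H4 at depth 0
  add 75.189.0.0/16 -> H2 at depth 16
  add 0.0.0.0/0 -> H0 at depth 0
  add 211.192.0.0/12 -> H4 at depth 12
  add 75.189.125.117/32 -> H2 at depth 32
  ? 75.189.125.117  path d0:H0→d1:-→d2:-→d3:-→d4:H2→d5:-→d6:-→d7:-→d8:H4→d9:-→d10:-→d11:-→d12:-→d13:-→d14:H0→d15:-→d16:H2→d17:-→d18:-→d19:-→d20:-→d21:-→d22:-→d23:-→d24:-→d25:-→d26:-→d27:-→d28:H0→d29:-→d30:-→d31:-→d32:H2  best=H2
  add 211.197.47.0/24 -> H4 at depth 24
  add 75.189.125.96/27 -> H2 at depth 27
  add 211.192.0.0/12 -> H2 at depth 12
  ? 75.2.79.57  path d0:H0→d1:-→d2:-→d3:-→d4:H2→d5:-→d6:-→d7:-→d8:H4  best=H4
  add 0.0.0.0/0 -> H3 at depth 0
  add 211.192.0.0/11 -> H3 at depth 11
  add 0.0.0.0/0 -> H1 at depth 0
  del 75.0.0.0/8 (clear depth 8)
  add 75.0.0.0/8 -> H2 at depth 8
  add 75.176.0.0/12 -> H2 at depth 12
  del 211.192.0.0/12 (clear depth 12)
  ? 211.192.0.0  path d0:H1→d1:-→d2:-→d3:-→d4:-→d5:-→d6:H3→d7:-→d8:H3→d9:-→d10:-→d11:H3→d12:-→d13:-  best=H3
  add 75.189.112.0/20 -> H3 at depth 20
  ? 24.86.11.146  path d0:H1→d1:-  best=H1
  add 211.197.47.128/25 -> H1 at depth 25

== LOOKUPS ==
["H4","H4","H0","H2","H2","H4","H3","H1"]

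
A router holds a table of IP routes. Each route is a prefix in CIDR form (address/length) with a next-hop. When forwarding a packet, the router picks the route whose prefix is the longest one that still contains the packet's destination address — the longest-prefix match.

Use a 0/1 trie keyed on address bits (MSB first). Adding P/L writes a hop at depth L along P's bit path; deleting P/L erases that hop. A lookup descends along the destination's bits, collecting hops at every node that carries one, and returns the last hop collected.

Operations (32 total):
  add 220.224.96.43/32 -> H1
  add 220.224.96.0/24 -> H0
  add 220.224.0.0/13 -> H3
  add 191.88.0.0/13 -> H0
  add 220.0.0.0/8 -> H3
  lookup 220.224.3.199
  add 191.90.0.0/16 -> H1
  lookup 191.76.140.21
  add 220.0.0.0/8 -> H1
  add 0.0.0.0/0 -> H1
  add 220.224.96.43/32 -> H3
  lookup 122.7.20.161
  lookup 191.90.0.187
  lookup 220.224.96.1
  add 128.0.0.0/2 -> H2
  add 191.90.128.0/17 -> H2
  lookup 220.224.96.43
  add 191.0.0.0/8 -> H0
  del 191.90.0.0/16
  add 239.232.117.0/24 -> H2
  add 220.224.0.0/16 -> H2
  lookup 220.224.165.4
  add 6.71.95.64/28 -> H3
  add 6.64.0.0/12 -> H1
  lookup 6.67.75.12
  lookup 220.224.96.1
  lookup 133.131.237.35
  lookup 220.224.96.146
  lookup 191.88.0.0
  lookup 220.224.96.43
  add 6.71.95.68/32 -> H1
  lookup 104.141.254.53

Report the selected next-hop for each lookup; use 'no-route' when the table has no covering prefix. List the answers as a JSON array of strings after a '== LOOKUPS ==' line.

Process each operation:
  + 220.224.96.43/32 (H1) depth=32
  + 220.224.96.0/24 (H0) depth=24
  + 220.224.0.0/13 (H3) depth=13
  + 191.88.0.0/13 (H0) depth=13
  + 220.0.0.0/8 (H3) depth=8
  ? 220.224.3.199  path d0:-→d1:-→d2:-→d3:-→d4:-→d5:-→d6:-→d7:-→d8:H3→d9:-→d10:-→d11:-→d12:-→d13:H3→d14:-→d15:-→d16:-→d17:-  best=H3
  + 191.90.0.0/16 (H1) depth=16
  ? 191.76.140.21  path d0:-→d1:-→d2:-→d3:-→d4:-→d5:-→d6:-→d7:-→d8:-→d9:-→d10:-→d11:-  best=no-route
  + 220.0.0.0/8 (H1) depth=8
  + 0.0.0.0/0 (H1) depth=0
  + 220.224.96.43/32 (H3) depth=32
  ? 122.7.20.161  path d0:H1  best=H1
  ? 191.90.0.187  path d0:H1→d1:-→d2:-→d3:-→d4:-→d5:-→d6:-→d7:-→d8:-→d9:-→d10:-→d11:-→d12:-→d13:H0→d14:-→d15:-→d16:H1  best=H1
  ? 220.224.96.1  path d0:H1→d1:-→d2:-→d3:-→d4:-→d5:-→d6:-→d7:-→d8:H1→d9:-→d10:-→d11:-→d12:-→d13:H3→d14:-→d15:-→d16:-→d17:-→d18:-→d19:-→d20:-→d21:-→d22:-→d23:-→d24:H0→d25:-→d26:-  best=H0
  + 128.0.0.0/2 (H2) depth=2
  + 191.90.128.0/17 (H2) depth=17
  ? 220.224.96.43  path d0:H1→d1:-→d2:-→d3:-→d4:-→d5:-→d6:-→d7:-→d8:H1→d9:-→d10:-→d11:-→d12:-→d13:H3→d14:-→d15:-→d16:-→d17:-→d18:-→d19:-→d20:-→d21:-→d22:-→d23:-→d24:H0→d25:-→d26:-→d27:-→d28:-→d29:-→d30:-→d31:-→d32:H3  best=H3
  + 191.0.0.0/8 (H0) depth=8
  - 191.90.0.0/16 clear@16
  + 239.232.117.0/24 (H2) depth=24
  + 220.224.0.0/16 (H2) depth=16
  ? 220.224.165.4  path d0:H1→d1:-→d2:-→d3:-→d4:-→d5:-→d6:-→d7:-→d8:H1→d9:-→d10:-→d11:-→d12:-→d13:H3→d14:-→d15:-→d16:H2  best=H2
  + 6.71.95.64/28 (H3) depth=28
  + 6.64.0.0/12 (H1) depth=12
  ? 6.67.75.12  path d0:H1→d1:-→d2:-→d3:-→d4:-→d5:-→d6:-→d7:-→d8:-→d9:-→d10:-→d11:-→d12:H1→d13:-  best=H1
  ? 220.224.96.1  path d0:H1→d1:-→d2:-→d3:-→d4:-→d5:-→d6:-→d7:-→d8:H1→d9:-→d10:-→d11:-→d12:-→d13:H3→d14:-→d15:-→d16:H2→d17:-→d18:-→d19:-→d20:-→d21:-→d22:-→d23:-→d24:H0→d25:-→d26:-  best=H0
  ? 133.131.237.35  path d0:H1→d1:-→d2:H2  best=H2
  ? 220.224.96.146  path d0:H1→d1:-→d2:-→d3:-→d4:-→d5:-→d6:-→d7:-→d8:H1→d9:-→d10:-→d11:-→d12:-→d13:H3→d14:-→d15:-→d16:H2→d17:-→d18:-→d19:-→d20:-→d21:-→d22:-→d23:-→d24:H0  best=H0
  ? 191.88.0.0  path d0:H1→d1:-→d2:H2→d3:-→d4:-→d5:-→d6:-→d7:-→d8:H0→d9:-→d10:-→d11:-→d12:-→d13:H0→d14:-  best=H0
  ? 220.224.96.43  path d0:H1→d1:-→d2:-→d3:-→d4:-→d5:-→d6:-→d7:-→d8:H1→d9:-→d10:-→d11:-→d12:-→d13:H3→d14:-→d15:-→d16:H2→d17:-→d18:-→d19:-→d20:-→d21:-→d22:-→d23:-→d24:H0→d25:-→d26:-→d27:-→d28:-→d29:-→d30:-→d31:-→d32:H3  best=H3
  + 6.71.95.68/32 (H1) depth=32
  ? 104.141.254.53  path d0:H1→d1:-  best=H1

== LOOKUPS ==
["H3","no-route","H1","H1","H0","H3","H2","H1","H0","H2","H0","H0","H3","H1"]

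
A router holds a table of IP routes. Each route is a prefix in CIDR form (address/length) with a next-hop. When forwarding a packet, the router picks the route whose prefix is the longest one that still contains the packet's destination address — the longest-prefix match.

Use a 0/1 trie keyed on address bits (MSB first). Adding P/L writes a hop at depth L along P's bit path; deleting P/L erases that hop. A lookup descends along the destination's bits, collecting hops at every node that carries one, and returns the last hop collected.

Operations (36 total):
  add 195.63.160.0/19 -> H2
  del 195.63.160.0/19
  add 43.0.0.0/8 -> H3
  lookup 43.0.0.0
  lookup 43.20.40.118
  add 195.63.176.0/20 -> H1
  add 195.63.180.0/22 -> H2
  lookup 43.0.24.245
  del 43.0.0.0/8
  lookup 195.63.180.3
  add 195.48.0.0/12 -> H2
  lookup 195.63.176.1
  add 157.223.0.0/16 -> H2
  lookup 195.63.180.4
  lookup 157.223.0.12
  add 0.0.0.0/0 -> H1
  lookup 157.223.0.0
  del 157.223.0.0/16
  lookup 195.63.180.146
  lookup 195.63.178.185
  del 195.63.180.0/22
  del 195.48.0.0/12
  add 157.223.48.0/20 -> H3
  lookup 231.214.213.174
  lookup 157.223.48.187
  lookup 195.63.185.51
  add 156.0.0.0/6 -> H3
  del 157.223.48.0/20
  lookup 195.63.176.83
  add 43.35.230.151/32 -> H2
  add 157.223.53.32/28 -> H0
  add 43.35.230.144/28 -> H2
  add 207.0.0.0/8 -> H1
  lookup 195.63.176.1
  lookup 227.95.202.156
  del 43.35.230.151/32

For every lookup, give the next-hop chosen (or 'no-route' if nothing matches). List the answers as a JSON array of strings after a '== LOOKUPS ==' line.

Process each operation:
  + 195.63.160.0/19 (H2) depth=19
  - 195.63.160.0/19 clear@19
  + 43.0.0.0/8 (H3) depth=8
  lookup 43.0.0.0: bits 00101011 walk d0:-→d1:-→d2:-→d3:-→d4:-→d5:-→d6:-→d7:-→d8:H3 -> H3
  lookup 43.20.40.118: bits 00101011 walk d0:-→d1:-→d2:-→d3:-→d4:-→d5:-→d6:-→d7:-→d8:H3 -> H3
  + 195.63.176.0/20 (H1) depth=20
  + 195.63.180.0/22 (H2) depth=22
  lookup 43.0.24.245: bits 00101011 walk d0:-→d1:-→d2:-→d3:-→d4:-→d5:-→d6:-→d7:-→d8:H3 -> H3
  - 43.0.0.0/8 clear@8
  lookup 195.63.180.3: bits 1100001100111111101101 walk d0:-→d1:-→d2:-→d3:-→d4:-→d5:-→d6:-→d7:-→d8:-→d9:-→d10:-→d11:-→d12:-→d13:-→d14:-→d15:-→d16:-→d17:-→d18:-→d19:-→d20:H1→d21:-→d22:H2 -> H2
  + 195.48.0.0/12 (H2) depth=12
  lookup 195.63.176.1: bits 110000110011111110110 walk d0:-→d1:-→d2:-→d3:-→d4:-→d5:-→d6:-→d7:-→d8:-→d9:-→d10:-→d11:-→d12:H2→d13:-→d14:-→d15:-→d16:-→d17:-→d18:-→d19:-→d20:H1→d21:- -> H1
  + 157.223.0.0/16 (H2) depth=16
  lookup 195.63.180.4: bits 1100001100111111101101 walk d0:-→d1:-→d2:-→d3:-→d4:-→d5:-→d6:-→d7:-→d8:-→d9:-→d10:-→d11:-→d12:H2→d13:-→d14:-→d15:-→d16:-→d17:-→d18:-→d19:-→d20:H1→d21:-→d22:H2 -> H2
  lookup 157.223.0.12: bits 1001110111011111 walk d0:-→d1:-→d2:-→d3:-→d4:-→d5:-→d6:-→d7:-→d8:-→d9:-→d10:-→d11:-→d12:-→d13:-→d14:-→d15:-→d16:H2 -> H2
  + 0.0.0.0/0 (H1) depth=0
  lookup 157.223.0.0: bits 1001110111011111 walk d0:H1→d1:-→d2:-→d3:-→d4:-→d5:-→d6:-→d7:-→d8:-→d9:-→d10:-→d11:-→d12:-→d13:-→d14:-→d15:-→d16:H2 -> H2
  - 157.223.0.0/16 clear@16
  lookup 195.63.180.146: bits 1100001100111111101101 walk d0:H1→d1:-→d2:-→d3:-→d4:-→d5:-→d6:-→d7:-→d8:-→d9:-→d10:-→d11:-→d12:H2→d13:-→d14:-→d15:-→d16:-→d17:-→d18:-→d19:-→d20:H1→d21:-→d22:H2 -> H2
  lookup 195.63.178.185: bits 110000110011111110110 walk d0:H1→d1:-→d2:-→d3:-→d4:-→d5:-→d6:-→d7:-→d8:-→d9:-→d10:-→d11:-→d12:H2→d13:-→d14:-→d15:-→d16:-→d17:-→d18:-→d19:-→d20:H1→d21:- -> H1
  - 195.63.180.0/22 clear@22
  - 195.48.0.0/12 clear@12
  + 157.223.48.0/20 (H3) depth=20
  lookup 231.214.213.174: bits 11 walk d0:H1→d1:-→d2:- -> H1
  lookup 157.223.48.187: bits 10011101110111110011 walk d0:H1→d1:-→d2:-→d3:-→d4:-→d5:-→d6:-→d7:-→d8:-→d9:-→d10:-→d11:-→d12:-→d13:-→d14:-→d15:-→d16:-→d17:-→d18:-→d19:-→d20:H3 -> H3
  lookup 195.63.185.51: bits 11000011001111111011 walk d0:H1→d1:-→d2:-→d3:-→d4:-→d5:-→d6:-→d7:-→d8:-→d9:-→d10:-→d11:-→d12:-→d13:-→d14:-→d15:-→d16:-→d17:-→d18:-→d19:-→d20:H1 -> H1
  + 156.0.0.0/6 (H3) depth=6
  - 157.223.48.0/20 clear@20
  lookup 195.63.176.83: bits 110000110011111110110 walk d0:H1→d1:-→d2:-→d3:-→d4:-→d5:-→d6:-→d7:-→d8:-→d9:-→d10:-→d11:-→d12:-→d13:-→d14:-→d15:-→d16:-→d17:-→d18:-→d19:-→d20:H1→d21:- -> H1
  + 43.35.230.151/32 (H2) depth=32
  + 157.223.53.32/28 (H0) depth=28
  + 43.35.230.144/28 (H2) depth=28
  + 207.0.0.0/8 (H1) depth=8
  lookup 195.63.176.1: bits 110000110011111110110 walk d0:H1→d1:-→d2:-→d3:-→d4:-→d5:-→d6:-→d7:-→d8:-→d9:-→d10:-→d11:-→d12:-→d13:-→d14:-→d15:-→d16:-→d17:-→d18:-→d19:-→d20:H1→d21:- -> H1
  lookup 227.95.202.156: bits 11 walk d0:H1→d1:-→d2:- -> H1
  - 43.35.230.151/32 clear@32

== LOOKUPS ==
["H3","H3","H3","H2","H1","H2","H2","H2","H2","H1","H1","H3","H1","H1","H1","H1"]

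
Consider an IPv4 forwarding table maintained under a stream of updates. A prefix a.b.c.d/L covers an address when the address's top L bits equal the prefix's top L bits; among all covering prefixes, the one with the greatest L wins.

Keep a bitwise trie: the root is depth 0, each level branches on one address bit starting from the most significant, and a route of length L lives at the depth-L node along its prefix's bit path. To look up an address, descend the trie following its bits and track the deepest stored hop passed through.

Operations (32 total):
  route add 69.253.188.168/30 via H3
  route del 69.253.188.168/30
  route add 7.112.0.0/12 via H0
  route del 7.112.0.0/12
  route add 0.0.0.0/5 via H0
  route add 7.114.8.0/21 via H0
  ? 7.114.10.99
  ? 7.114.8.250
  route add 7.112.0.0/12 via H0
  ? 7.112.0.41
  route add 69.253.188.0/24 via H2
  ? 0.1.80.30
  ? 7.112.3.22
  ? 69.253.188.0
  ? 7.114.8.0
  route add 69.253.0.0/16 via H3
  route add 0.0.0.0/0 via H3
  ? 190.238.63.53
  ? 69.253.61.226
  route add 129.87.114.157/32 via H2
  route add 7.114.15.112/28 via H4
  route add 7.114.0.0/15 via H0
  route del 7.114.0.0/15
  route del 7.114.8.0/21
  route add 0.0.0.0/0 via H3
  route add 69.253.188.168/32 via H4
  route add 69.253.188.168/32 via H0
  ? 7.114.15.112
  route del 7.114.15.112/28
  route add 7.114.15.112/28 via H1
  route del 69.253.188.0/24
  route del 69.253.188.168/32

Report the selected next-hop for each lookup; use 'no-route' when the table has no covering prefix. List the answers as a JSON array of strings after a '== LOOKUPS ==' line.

Process each operation:
  add 69.253.188.168/30 -> H3 at depth 30
  del 69.253.188.168/30 (clear depth 30)
  add 7.112.0.0/12 -> H0 at depth 12
  del 7.112.0.0/12 (clear depth 12)
  add 0.0.0.0/5 -> H0 at depth 5
  add 7.114.8.0/21 -> H0 at depth 21
  Q 7.114.10.99: descend 000001110111001000001 ; hops seen [H0,H0] ; pick H0
  Q 7.114.8.250: descend 000001110111001000001 ; hops seen [H0,H0] ; pick H0
  add 7.112.0.0/12 -> H0 at depth 12
  Q 7.112.0.41: descend 00000111011100 ; hops seen [H0,H0] ; pick H0
  add 69.253.188.0/24 -> H2 at depth 24
  Q 0.1.80.30: descend 00000 ; hops seen [H0] ; pick H0
  Q 7.112.3.22: descend 00000111011100 ; hops seen [H0,H0] ; pick H0
  Q 69.253.188.0: descend 010001011111110110111100 ; hops seen [H2] ; pick H2
  Q 7.114.8.0: descend 000001110111001000001 ; hops seen [H0,H0,H0] ; pick H0
  add 69.253.0.0/16 -> H3 at depth 16
  add 0.0.0.0/0 -> H3 at depth 0
  Q 190.238.63.53: descend ε ; hops seen [H3] ; pick H3
  Q 69.253.61.226: descend 0100010111111101 ; hops seen [H3,H3] ; pick H3
  add 129.87.114.157/32 -> H2 at depth 32
  add 7.114.15.112/28 -> H4 at depth 28
  add 7.114.0.0/15 -> H0 at depth 15
  del 7.114.0.0/15 (clear depth 15)
  del 7.114.8.0/21 (clear depth 21)
  add 0.0.0.0/0 -> H3 at depth 0
  add 69.253.188.168/32 -> H4 at depth 32
  add 69.253.188.168/32 -> H0 at depth 32
  Q 7.114.15.112: descend 0000011101110010000011110111 ; hops seen [H3,H0,H0,H4] ; pick H4
  del 7.114.15.112/28 (clear depth 28)
  add 7.114.15.112/28 -> H1 at depth 28
  del 69.253.188.0/24 (clear depth 24)
  del 69.253.188.168/32 (clear depth 32)

== LOOKUPS ==
["H0","H0","H0","H0","H0","H2","H0","H3","H3","H4"]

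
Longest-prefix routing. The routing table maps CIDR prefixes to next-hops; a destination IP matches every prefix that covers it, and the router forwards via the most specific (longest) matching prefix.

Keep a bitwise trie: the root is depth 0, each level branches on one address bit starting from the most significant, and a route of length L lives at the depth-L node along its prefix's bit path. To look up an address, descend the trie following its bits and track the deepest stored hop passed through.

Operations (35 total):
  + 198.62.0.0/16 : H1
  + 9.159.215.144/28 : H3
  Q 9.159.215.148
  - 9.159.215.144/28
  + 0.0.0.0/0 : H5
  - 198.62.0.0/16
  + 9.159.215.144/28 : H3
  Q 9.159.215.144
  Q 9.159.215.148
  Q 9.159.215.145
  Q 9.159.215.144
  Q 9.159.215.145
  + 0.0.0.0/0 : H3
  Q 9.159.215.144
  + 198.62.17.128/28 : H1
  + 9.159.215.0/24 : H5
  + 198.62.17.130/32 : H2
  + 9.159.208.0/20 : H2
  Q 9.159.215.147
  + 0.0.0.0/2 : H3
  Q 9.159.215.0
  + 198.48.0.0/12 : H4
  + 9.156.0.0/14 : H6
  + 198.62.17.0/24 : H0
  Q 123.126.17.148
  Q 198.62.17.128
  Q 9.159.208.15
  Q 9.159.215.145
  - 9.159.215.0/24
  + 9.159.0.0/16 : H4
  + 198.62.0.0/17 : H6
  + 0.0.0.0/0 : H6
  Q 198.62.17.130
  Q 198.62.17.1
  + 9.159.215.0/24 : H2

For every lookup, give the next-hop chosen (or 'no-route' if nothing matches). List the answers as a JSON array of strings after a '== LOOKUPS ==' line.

Process each operation:
  + 198.62.0.0/16 (H1) depth=16
  + 9.159.215.144/28 (H3) depth=28
  Q 9.159.215.148: descend 0000100110011111110101111001 ; hops seen [H3] ; pick H3
  del 9.159.215.144/28 (clear depth 28)
  + 0.0.0.0/0 (H5) depth=0
  del 198.62.0.0/16 (clear depth 16)
  + 9.159.215.144/28 (H3) depth=28
  Q 9.159.215.144: descend 0000100110011111110101111001 ; hops seen [H5,H3] ; pick H3
  Q 9.159.215.148: descend 0000100110011111110101111001 ; hops seen [H5,H3] ; pick H3
  Q 9.159.215.145: descend 0000100110011111110101111001 ; hops seen [H5,H3] ; pick H3
  Q 9.159.215.144: descend 0000100110011111110101111001 ; hops seen [H5,H3] ; pick H3
  Q 9.159.215.145: descend 0000100110011111110101111001 ; hops seen [H5,H3] ; pick H3
  + 0.0.0.0/0 (H3) depth=0
  Q 9.159.215.144: descend 0000100110011111110101111001 ; hops seen [H3,H3] ; pick H3
  + 198.62.17.128/28 (H1) depth=28
  + 9.159.215.0/24 (H5) depth=24
  + 198.62.17.130/32 (H2) depth=32
  + 9.159.208.0/20 (H2) depth=20
  Q 9.159.215.147: descend 0000100110011111110101111001 ; hops seen [H3,H2,H5,H3] ; pick H3
  + 0.0.0.0/2 (H3) depth=2
  Q 9.159.215.0: descend 000010011001111111010111 ; hops seen [H3,H3,H2,H5] ; pick H5
  + 198.48.0.0/12 (H4) depth=12
  + 9.156.0.0/14 (H6) depth=14
  + 198.62.17.0/24 (H0) depth=24
  Q 123.126.17.148: descend 0 ; hops seen [H3] ; pick H3
  Q 198.62.17.128: descend 110001100011111000010001100000 ; hops seen [H3,H4,H0,H1] ; pick H1
  Q 9.159.208.15: descend 000010011001111111010 ; hops seen [H3,H3,H6,H2] ; pick H2
  Q 9.159.215.145: descend 0000100110011111110101111001 ; hops seen [H3,H3,H6,H2,H5,H3] ; pick H3
  del 9.159.215.0/24 (clear depth 24)
  + 9.159.0.0/16 (H4) depth=16
  + 198.62.0.0/17 (H6) depth=17
  + 0.0.0.0/0 (H6) depth=0
  Q 198.62.17.130: descend 11000110001111100001000110000010 ; hops seen [H6,H4,H6,H0,H1,H2] ; pick H2
  Q 198.62.17.1: descend 110001100011111000010001 ; hops seen [H6,H4,H6,H0] ; pick H0
  + 9.159.215.0/24 (H2) depth=24

== LOOKUPS ==
["H3","H3","H3","H3","H3","H3","H3","H3","H5","H3","H1","H2","H3","H2","H0"]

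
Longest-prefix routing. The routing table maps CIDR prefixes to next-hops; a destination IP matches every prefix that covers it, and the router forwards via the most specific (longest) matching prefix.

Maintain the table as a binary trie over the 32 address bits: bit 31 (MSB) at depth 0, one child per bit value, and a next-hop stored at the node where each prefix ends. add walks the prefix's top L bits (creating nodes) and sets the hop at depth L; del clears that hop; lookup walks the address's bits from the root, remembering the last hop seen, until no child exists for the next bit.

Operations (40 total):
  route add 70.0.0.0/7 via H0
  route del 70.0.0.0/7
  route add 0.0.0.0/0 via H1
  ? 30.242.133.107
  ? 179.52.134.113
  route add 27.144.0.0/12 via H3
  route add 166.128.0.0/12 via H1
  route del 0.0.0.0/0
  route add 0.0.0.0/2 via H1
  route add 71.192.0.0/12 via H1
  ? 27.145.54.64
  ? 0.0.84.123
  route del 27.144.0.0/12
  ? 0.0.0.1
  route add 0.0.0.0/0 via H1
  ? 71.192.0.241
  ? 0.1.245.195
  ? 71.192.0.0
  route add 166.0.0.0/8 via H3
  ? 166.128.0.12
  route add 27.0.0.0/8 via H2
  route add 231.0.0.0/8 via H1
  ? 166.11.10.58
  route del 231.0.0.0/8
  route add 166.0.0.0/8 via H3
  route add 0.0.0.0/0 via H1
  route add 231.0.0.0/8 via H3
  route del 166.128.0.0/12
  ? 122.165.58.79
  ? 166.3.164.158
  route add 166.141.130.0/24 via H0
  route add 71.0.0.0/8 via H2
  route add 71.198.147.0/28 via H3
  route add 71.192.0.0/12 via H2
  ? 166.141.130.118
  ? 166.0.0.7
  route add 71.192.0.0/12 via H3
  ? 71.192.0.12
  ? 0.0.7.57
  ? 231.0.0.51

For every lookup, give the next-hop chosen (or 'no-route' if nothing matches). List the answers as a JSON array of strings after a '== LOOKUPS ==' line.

Apply in order:
  add 70.0.0.0/7 -> H0 at depth 7
  del 70.0.0.0/7 (clear depth 7)
  add 0.0.0.0/0 -> H1 at depth 0
  Q 30.242.133.107: descend 0 ; hops seen [H1] ; pick H1
  Q 179.52.134.113: descend ε ; hops seen [H1] ; pick H1
  add 27.144.0.0/12 -> H3 at depth 12
  add 166.128.0.0/12 -> H1 at depth 12
  del 0.0.0.0/0 (clear depth 0)
  add 0.0.0.0/2 -> H1 at depth 2
  add 71.192.0.0/12 -> H1 at depth 12
  Q 27.145.54.64: descend 000110111001 ; hops seen [H1,H3] ; pick H3
  Q 0.0.84.123: descend 000 ; hops seen [H1] ; pick H1
  del 27.144.0.0/12 (clear depth 12)
  Q 0.0.0.1: descend 000 ; hops seen [H1] ; pick H1
  add 0.0.0.0/0 -> H1 at depth 0
  Q 71.192.0.241: descend 010001111100 ; hops seen [H1,H1] ; pick H1
  Q 0.1.245.195: descend 000 ; hops seen [H1,H1] ; pick H1
  Q 71.192.0.0: descend 010001111100 ; hops seen [H1,H1] ; pick H1
  add 166.0.0.0/8 -> H3 at depth 8
  Q 166.128.0.12: descend 101001101000 ; hops seen [H1,H3,H1] ; pick H1
  add 27.0.0.0/8 -> H2 at depth 8
  add 231.0.0.0/8 -> H1 at depth 8
  Q 166.11.10.58: descend 10100110 ; hops seen [H1,H3] ; pick H3
  del 231.0.0.0/8 (clear depth 8)
  add 166.0.0.0/8 -> H3 at depth 8
  add 0.0.0.0/0 -> H1 at depth 0
  add 231.0.0.0/8 -> H3 at depth 8
  del 166.128.0.0/12 (clear depth 12)
  Q 122.165.58.79: descend 01 ; hops seen [H1] ; pick H1
  Q 166.3.164.158: descend 10100110 ; hops seen [H1,H3] ; pick H3
  add 166.141.130.0/24 -> H0 at depth 24
  add 71.0.0.0/8 -> H2 at depth 8
  add 71.198.147.0/28 -> H3 at depth 28
  add 71.192.0.0/12 -> H2 at depth 12
  Q 166.141.130.118: descend 101001101000110110000010 ; hops seen [H1,H3,H0] ; pick H0
  Q 166.0.0.7: descend 10100110 ; hops seen [H1,H3] ; pick H3
  add 71.192.0.0/12 -> H3 at depth 12
  Q 71.192.0.12: descend 0100011111000 ; hops seen [H1,H2,H3] ; pick H3
  Q 0.0.7.57: descend 000 ; hops seen [H1,H1] ; pick H1
  Q 231.0.0.51: descend 11100111 ; hops seen [H1,H3] ; pick H3

== LOOKUPS ==
["H1","H1","H3","H1","H1","H1","H1","H1","H1","H3","H1","H3","H0","H3","H3","H1","H3"]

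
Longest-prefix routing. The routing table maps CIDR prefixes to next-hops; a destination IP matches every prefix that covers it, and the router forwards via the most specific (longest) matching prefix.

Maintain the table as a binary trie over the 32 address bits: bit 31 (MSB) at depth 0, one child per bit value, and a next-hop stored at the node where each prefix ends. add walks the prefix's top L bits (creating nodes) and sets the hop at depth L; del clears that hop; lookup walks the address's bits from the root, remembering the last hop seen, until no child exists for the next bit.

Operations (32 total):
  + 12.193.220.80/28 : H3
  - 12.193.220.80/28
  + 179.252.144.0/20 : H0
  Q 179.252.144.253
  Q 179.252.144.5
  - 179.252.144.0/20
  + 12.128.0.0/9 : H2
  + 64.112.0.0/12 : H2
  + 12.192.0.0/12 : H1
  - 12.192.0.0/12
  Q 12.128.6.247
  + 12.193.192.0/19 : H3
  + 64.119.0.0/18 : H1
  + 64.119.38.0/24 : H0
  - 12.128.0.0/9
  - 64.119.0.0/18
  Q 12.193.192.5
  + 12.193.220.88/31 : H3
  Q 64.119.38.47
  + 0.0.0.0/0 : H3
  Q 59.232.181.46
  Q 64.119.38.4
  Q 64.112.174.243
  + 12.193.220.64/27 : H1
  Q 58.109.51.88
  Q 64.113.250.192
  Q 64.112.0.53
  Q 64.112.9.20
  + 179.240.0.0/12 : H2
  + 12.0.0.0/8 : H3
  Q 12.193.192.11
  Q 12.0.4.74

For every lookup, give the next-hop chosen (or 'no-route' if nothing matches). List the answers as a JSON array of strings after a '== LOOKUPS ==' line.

Apply in order:
  add 12.193.220.80/28 -> H3 at depth 28
  del 12.193.220.80/28 (clear depth 28)
  add 179.252.144.0/20 -> H0 at depth 20
  Q 179.252.144.253: descend 10110011111111001001 ; hops seen [H0] ; pick H0
  Q 179.252.144.5: descend 10110011111111001001 ; hops seen [H0] ; pick H0
  del 179.252.144.0/20 (clear depth 20)
  add 12.128.0.0/9 -> H2 at depth 9
  add 64.112.0.0/12 -> H2 at depth 12
  add 12.192.0.0/12 -> H1 at depth 12
  del 12.192.0.0/12 (clear depth 12)
  Q 12.128.6.247: descend 000011001 ; hops seen [H2] ; pick H2
  add 12.193.192.0/19 -> H3 at depth 19
  add 64.119.0.0/18 -> H1 at depth 18
  add 64.119.38.0/24 -> H0 at depth 24
  del 12.128.0.0/9 (clear depth 9)
  del 64.119.0.0/18 (clear depth 18)
  Q 12.193.192.5: descend 0000110011000001110 ; hops seen [H3] ; pick H3
  add 12.193.220.88/31 -> H3 at depth 31
  Q 64.119.38.47: descend 010000000111011100100110 ; hops seen [H2,H0] ; pick H0
  add 0.0.0.0/0 -> H3 at depth 0
  Q 59.232.181.46: descend 00 ; hops seen [H3] ; pick H3
  Q 64.119.38.4: descend 010000000111011100100110 ; hops seen [H3,H2,H0] ; pick H0
  Q 64.112.174.243: descend 0100000001110 ; hops seen [H3,H2] ; pick H2
  add 12.193.220.64/27 -> H1 at depth 27
  Q 58.109.51.88: descend 00 ; hops seen [H3] ; pick H3
  Q 64.113.250.192: descend 0100000001110 ; hops seen [H3,H2] ; pick H2
  Q 64.112.0.53: descend 0100000001110 ; hops seen [H3,H2] ; pick H2
  Q 64.112.9.20: descend 0100000001110 ; hops seen [H3,H2] ; pick H2
  add 179.240.0.0/12 -> H2 at depth 12
  add 12.0.0.0/8 -> H3 at depth 8
  Q 12.193.192.11: descend 0000110011000001110 ; hops seen [H3,H3,H3] ; pick H3
  Q 12.0.4.74: descend 00001100 ; hops seen [H3,H3] ; pick H3

== LOOKUPS ==
["H0","H0","H2","H3","H0","H3","H0","H2","H3","H2","H2","H2","H3","H3"]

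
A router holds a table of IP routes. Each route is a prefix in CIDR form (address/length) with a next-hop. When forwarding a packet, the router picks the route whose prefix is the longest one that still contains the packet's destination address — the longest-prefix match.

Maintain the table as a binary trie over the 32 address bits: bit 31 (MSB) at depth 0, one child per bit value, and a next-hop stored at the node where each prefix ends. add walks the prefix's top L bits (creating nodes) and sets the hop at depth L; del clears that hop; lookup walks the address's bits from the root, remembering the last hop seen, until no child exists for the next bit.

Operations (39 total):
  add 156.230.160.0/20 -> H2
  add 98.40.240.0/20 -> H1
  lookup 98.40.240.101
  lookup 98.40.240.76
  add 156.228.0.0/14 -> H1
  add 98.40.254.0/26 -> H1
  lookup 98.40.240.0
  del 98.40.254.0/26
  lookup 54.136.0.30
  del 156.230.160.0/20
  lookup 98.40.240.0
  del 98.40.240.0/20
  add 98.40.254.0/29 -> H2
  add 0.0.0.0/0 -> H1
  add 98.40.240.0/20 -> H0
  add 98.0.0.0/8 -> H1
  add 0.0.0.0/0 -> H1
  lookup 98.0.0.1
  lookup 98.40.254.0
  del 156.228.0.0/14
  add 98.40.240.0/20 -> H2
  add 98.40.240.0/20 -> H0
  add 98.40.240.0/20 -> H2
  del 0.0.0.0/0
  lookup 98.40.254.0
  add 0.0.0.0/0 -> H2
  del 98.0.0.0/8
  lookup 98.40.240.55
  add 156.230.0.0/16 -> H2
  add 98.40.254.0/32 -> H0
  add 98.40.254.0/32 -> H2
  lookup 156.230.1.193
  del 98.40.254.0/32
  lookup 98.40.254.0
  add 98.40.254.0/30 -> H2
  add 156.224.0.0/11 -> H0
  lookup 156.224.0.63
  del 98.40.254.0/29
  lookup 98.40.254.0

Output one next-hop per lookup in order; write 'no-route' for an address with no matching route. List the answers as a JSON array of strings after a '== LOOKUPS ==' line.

Trace:
  + 156.230.160.0/20 (H2) depth=20
  + 98.40.240.0/20 (H1) depth=20
  ? 98.40.240.101  path d0:-→d1:-→d2:-→d3:-→d4:-→d5:-→d6:-→d7:-→d8:-→d9:-→d10:-→d11:-→d12:-→d13:-→d14:-→d15:-→d16:-→d17:-→d18:-→d19:-→d20:H1  best=H1
  ? 98.40.240.76  path d0:-→d1:-→d2:-→d3:-→d4:-→d5:-→d6:-→d7:-→d8:-→d9:-→d10:-→d11:-→d12:-→d13:-→d14:-→d15:-→d16:-→d17:-→d18:-→d19:-→d20:H1  best=H1
  + 156.228.0.0/14 (H1) depth=14
  + 98.40.254.0/26 (H1) depth=26
  ? 98.40.240.0  path d0:-→d1:-→d2:-→d3:-→d4:-→d5:-→d6:-→d7:-→d8:-→d9:-→d10:-→d11:-→d12:-→d13:-→d14:-→d15:-→d16:-→d17:-→d18:-→d19:-→d20:H1  best=H1
  - 98.40.254.0/26 clear@26
  ? 54.136.0.30  path d0:-→d1:-  best=no-route
  - 156.230.160.0/20 clear@20
  ? 98.40.240.0  path d0:-→d1:-→d2:-→d3:-→d4:-→d5:-→d6:-→d7:-→d8:-→d9:-→d10:-→d11:-→d12:-→d13:-→d14:-→d15:-→d16:-→d17:-→d18:-→d19:-→d20:H1  best=H1
  - 98.40.240.0/20 clear@20
  + 98.40.254.0/29 (H2) depth=29
  + 0.0.0.0/0 (H1) depth=0
  + 98.40.240.0/20 (H0) depth=20
  + 98.0.0.0/8 (H1) depth=8
  + 0.0.0.0/0 (H1) depth=0
  ? 98.0.0.1  path d0:H1→d1:-→d2:-→d3:-→d4:-→d5:-→d6:-→d7:-→d8:H1→d9:-→d10:-  best=H1
  ? 98.40.254.0  path d0:H1→d1:-→d2:-→d3:-→d4:-→d5:-→d6:-→d7:-→d8:H1→d9:-→d10:-→d11:-→d12:-→d13:-→d14:-→d15:-→d16:-→d17:-→d18:-→d19:-→d20:H0→d21:-→d22:-→d23:-→d24:-→d25:-→d26:-→d27:-→d28:-→d29:H2  best=H2
  - 156.228.0.0/14 clear@14
  + 98.40.240.0/20 (H2) depth=20
  + 98.40.240.0/20 (H0) depth=20
  + 98.40.240.0/20 (H2) depth=20
  - 0.0.0.0/0 clear@0
  ? 98.40.254.0  path d0:-→d1:-→d2:-→d3:-→d4:-→d5:-→d6:-→d7:-→d8:H1→d9:-→d10:-→d11:-→d12:-→d13:-→d14:-→d15:-→d16:-→d17:-→d18:-→d19:-→d20:H2→d21:-→d22:-→d23:-→d24:-→d25:-→d26:-→d27:-→d28:-→d29:H2  best=H2
  + 0.0.0.0/0 (H2) depth=0
  - 98.0.0.0/8 clear@8
  ? 98.40.240.55  path d0:H2→d1:-→d2:-→d3:-→d4:-→d5:-→d6:-→d7:-→d8:-→d9:-→d10:-→d11:-→d12:-→d13:-→d14:-→d15:-→d16:-→d17:-→d18:-→d19:-→d20:H2  best=H2
  + 156.230.0.0/16 (H2) depth=16
  + 98.40.254.0/32 (H0) depth=32
  + 98.40.254.0/32 (H2) depth=32
  ? 156.230.1.193  path d0:H2→d1:-→d2:-→d3:-→d4:-→d5:-→d6:-→d7:-→d8:-→d9:-→d10:-→d11:-→d12:-→d13:-→d14:-→d15:-→d16:H2  best=H2
  - 98.40.254.0/32 clear@32
  ? 98.40.254.0  path d0:H2→d1:-→d2:-→d3:-→d4:-→d5:-→d6:-→d7:-→d8:-→d9:-→d10:-→d11:-→d12:-→d13:-→d14:-→d15:-→d16:-→d17:-→d18:-→d19:-→d20:H2→d21:-→d22:-→d23:-→d24:-→d25:-→d26:-→d27:-→d28:-→d29:H2→d30:-→d31:-→d32:-  best=H2
  + 98.40.254.0/30 (H2) depth=30
  + 156.224.0.0/11 (H0) depth=11
  ? 156.224.0.63  path d0:H2→d1:-→d2:-→d3:-→d4:-→d5:-→d6:-→d7:-→d8:-→d9:-→d10:-→d11:H0→d12:-→d13:-  best=H0
  - 98.40.254.0/29 clear@29
  ? 98.40.254.0  path d0:H2→d1:-→d2:-→d3:-→d4:-→d5:-→d6:-→d7:-→d8:-→d9:-→d10:-→d11:-→d12:-→d13:-→d14:-→d15:-→d16:-→d17:-→d18:-→d19:-→d20:H2→d21:-→d22:-→d23:-→d24:-→d25:-→d26:-→d27:-→d28:-→d29:-→d30:H2→d31:-→d32:-  best=H2

== LOOKUPS ==
["H1","H1","H1","no-route","H1","H1","H2","H2","H2","H2","H2","H0","H2"]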